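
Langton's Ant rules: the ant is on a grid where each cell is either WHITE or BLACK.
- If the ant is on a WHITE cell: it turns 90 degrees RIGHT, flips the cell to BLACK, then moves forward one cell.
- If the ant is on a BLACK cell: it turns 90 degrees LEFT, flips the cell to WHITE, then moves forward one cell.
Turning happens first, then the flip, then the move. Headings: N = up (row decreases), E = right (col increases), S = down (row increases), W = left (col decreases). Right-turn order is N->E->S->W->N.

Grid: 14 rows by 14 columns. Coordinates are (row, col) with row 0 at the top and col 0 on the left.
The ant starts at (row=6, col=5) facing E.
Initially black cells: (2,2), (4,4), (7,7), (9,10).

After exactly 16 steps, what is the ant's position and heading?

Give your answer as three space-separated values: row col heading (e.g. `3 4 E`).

Answer: 4 3 W

Derivation:
Step 1: on WHITE (6,5): turn R to S, flip to black, move to (7,5). |black|=5
Step 2: on WHITE (7,5): turn R to W, flip to black, move to (7,4). |black|=6
Step 3: on WHITE (7,4): turn R to N, flip to black, move to (6,4). |black|=7
Step 4: on WHITE (6,4): turn R to E, flip to black, move to (6,5). |black|=8
Step 5: on BLACK (6,5): turn L to N, flip to white, move to (5,5). |black|=7
Step 6: on WHITE (5,5): turn R to E, flip to black, move to (5,6). |black|=8
Step 7: on WHITE (5,6): turn R to S, flip to black, move to (6,6). |black|=9
Step 8: on WHITE (6,6): turn R to W, flip to black, move to (6,5). |black|=10
Step 9: on WHITE (6,5): turn R to N, flip to black, move to (5,5). |black|=11
Step 10: on BLACK (5,5): turn L to W, flip to white, move to (5,4). |black|=10
Step 11: on WHITE (5,4): turn R to N, flip to black, move to (4,4). |black|=11
Step 12: on BLACK (4,4): turn L to W, flip to white, move to (4,3). |black|=10
Step 13: on WHITE (4,3): turn R to N, flip to black, move to (3,3). |black|=11
Step 14: on WHITE (3,3): turn R to E, flip to black, move to (3,4). |black|=12
Step 15: on WHITE (3,4): turn R to S, flip to black, move to (4,4). |black|=13
Step 16: on WHITE (4,4): turn R to W, flip to black, move to (4,3). |black|=14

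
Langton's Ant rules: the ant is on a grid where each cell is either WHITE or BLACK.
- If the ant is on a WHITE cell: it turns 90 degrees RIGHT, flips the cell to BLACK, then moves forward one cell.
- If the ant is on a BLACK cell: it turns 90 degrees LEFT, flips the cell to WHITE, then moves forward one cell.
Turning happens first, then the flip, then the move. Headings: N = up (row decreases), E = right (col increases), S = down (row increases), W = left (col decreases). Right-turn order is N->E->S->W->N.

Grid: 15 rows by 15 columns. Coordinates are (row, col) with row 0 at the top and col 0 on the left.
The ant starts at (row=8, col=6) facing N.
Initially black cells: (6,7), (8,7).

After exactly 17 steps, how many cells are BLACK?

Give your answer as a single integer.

Step 1: on WHITE (8,6): turn R to E, flip to black, move to (8,7). |black|=3
Step 2: on BLACK (8,7): turn L to N, flip to white, move to (7,7). |black|=2
Step 3: on WHITE (7,7): turn R to E, flip to black, move to (7,8). |black|=3
Step 4: on WHITE (7,8): turn R to S, flip to black, move to (8,8). |black|=4
Step 5: on WHITE (8,8): turn R to W, flip to black, move to (8,7). |black|=5
Step 6: on WHITE (8,7): turn R to N, flip to black, move to (7,7). |black|=6
Step 7: on BLACK (7,7): turn L to W, flip to white, move to (7,6). |black|=5
Step 8: on WHITE (7,6): turn R to N, flip to black, move to (6,6). |black|=6
Step 9: on WHITE (6,6): turn R to E, flip to black, move to (6,7). |black|=7
Step 10: on BLACK (6,7): turn L to N, flip to white, move to (5,7). |black|=6
Step 11: on WHITE (5,7): turn R to E, flip to black, move to (5,8). |black|=7
Step 12: on WHITE (5,8): turn R to S, flip to black, move to (6,8). |black|=8
Step 13: on WHITE (6,8): turn R to W, flip to black, move to (6,7). |black|=9
Step 14: on WHITE (6,7): turn R to N, flip to black, move to (5,7). |black|=10
Step 15: on BLACK (5,7): turn L to W, flip to white, move to (5,6). |black|=9
Step 16: on WHITE (5,6): turn R to N, flip to black, move to (4,6). |black|=10
Step 17: on WHITE (4,6): turn R to E, flip to black, move to (4,7). |black|=11

Answer: 11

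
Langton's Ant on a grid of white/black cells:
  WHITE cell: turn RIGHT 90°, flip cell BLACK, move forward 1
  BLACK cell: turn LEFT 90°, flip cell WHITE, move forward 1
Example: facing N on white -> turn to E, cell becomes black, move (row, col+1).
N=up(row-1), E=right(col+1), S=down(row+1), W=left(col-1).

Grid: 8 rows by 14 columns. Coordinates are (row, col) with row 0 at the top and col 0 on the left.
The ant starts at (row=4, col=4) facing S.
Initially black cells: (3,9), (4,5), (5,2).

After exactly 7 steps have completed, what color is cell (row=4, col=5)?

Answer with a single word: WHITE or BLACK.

Step 1: on WHITE (4,4): turn R to W, flip to black, move to (4,3). |black|=4
Step 2: on WHITE (4,3): turn R to N, flip to black, move to (3,3). |black|=5
Step 3: on WHITE (3,3): turn R to E, flip to black, move to (3,4). |black|=6
Step 4: on WHITE (3,4): turn R to S, flip to black, move to (4,4). |black|=7
Step 5: on BLACK (4,4): turn L to E, flip to white, move to (4,5). |black|=6
Step 6: on BLACK (4,5): turn L to N, flip to white, move to (3,5). |black|=5
Step 7: on WHITE (3,5): turn R to E, flip to black, move to (3,6). |black|=6

Answer: WHITE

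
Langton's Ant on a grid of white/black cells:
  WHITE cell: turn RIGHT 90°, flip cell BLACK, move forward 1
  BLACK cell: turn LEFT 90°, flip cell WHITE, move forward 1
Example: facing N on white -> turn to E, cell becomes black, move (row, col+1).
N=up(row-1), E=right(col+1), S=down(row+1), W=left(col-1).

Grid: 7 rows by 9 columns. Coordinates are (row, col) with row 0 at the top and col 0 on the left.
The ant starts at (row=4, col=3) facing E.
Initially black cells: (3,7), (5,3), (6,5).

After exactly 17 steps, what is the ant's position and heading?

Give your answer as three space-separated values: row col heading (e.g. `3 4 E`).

Step 1: on WHITE (4,3): turn R to S, flip to black, move to (5,3). |black|=4
Step 2: on BLACK (5,3): turn L to E, flip to white, move to (5,4). |black|=3
Step 3: on WHITE (5,4): turn R to S, flip to black, move to (6,4). |black|=4
Step 4: on WHITE (6,4): turn R to W, flip to black, move to (6,3). |black|=5
Step 5: on WHITE (6,3): turn R to N, flip to black, move to (5,3). |black|=6
Step 6: on WHITE (5,3): turn R to E, flip to black, move to (5,4). |black|=7
Step 7: on BLACK (5,4): turn L to N, flip to white, move to (4,4). |black|=6
Step 8: on WHITE (4,4): turn R to E, flip to black, move to (4,5). |black|=7
Step 9: on WHITE (4,5): turn R to S, flip to black, move to (5,5). |black|=8
Step 10: on WHITE (5,5): turn R to W, flip to black, move to (5,4). |black|=9
Step 11: on WHITE (5,4): turn R to N, flip to black, move to (4,4). |black|=10
Step 12: on BLACK (4,4): turn L to W, flip to white, move to (4,3). |black|=9
Step 13: on BLACK (4,3): turn L to S, flip to white, move to (5,3). |black|=8
Step 14: on BLACK (5,3): turn L to E, flip to white, move to (5,4). |black|=7
Step 15: on BLACK (5,4): turn L to N, flip to white, move to (4,4). |black|=6
Step 16: on WHITE (4,4): turn R to E, flip to black, move to (4,5). |black|=7
Step 17: on BLACK (4,5): turn L to N, flip to white, move to (3,5). |black|=6

Answer: 3 5 N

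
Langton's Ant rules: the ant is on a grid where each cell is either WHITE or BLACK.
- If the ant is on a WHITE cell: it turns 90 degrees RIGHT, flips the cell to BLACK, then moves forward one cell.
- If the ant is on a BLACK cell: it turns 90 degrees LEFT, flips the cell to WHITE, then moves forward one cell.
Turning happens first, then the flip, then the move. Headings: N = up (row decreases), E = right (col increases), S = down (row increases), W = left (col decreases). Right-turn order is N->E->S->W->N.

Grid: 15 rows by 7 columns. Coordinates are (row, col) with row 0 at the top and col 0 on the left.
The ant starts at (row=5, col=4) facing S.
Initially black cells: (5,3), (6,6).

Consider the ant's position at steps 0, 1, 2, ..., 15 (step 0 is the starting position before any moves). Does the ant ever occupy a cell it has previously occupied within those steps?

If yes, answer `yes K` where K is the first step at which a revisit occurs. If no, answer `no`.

Answer: yes 5

Derivation:
Step 1: on WHITE (5,4): turn R to W, flip to black, move to (5,3). |black|=3 — new cell
Step 2: on BLACK (5,3): turn L to S, flip to white, move to (6,3). |black|=2 — new cell
Step 3: on WHITE (6,3): turn R to W, flip to black, move to (6,2). |black|=3 — new cell
Step 4: on WHITE (6,2): turn R to N, flip to black, move to (5,2). |black|=4 — new cell
Step 5: on WHITE (5,2): turn R to E, flip to black, move to (5,3). |black|=5 — REVISIT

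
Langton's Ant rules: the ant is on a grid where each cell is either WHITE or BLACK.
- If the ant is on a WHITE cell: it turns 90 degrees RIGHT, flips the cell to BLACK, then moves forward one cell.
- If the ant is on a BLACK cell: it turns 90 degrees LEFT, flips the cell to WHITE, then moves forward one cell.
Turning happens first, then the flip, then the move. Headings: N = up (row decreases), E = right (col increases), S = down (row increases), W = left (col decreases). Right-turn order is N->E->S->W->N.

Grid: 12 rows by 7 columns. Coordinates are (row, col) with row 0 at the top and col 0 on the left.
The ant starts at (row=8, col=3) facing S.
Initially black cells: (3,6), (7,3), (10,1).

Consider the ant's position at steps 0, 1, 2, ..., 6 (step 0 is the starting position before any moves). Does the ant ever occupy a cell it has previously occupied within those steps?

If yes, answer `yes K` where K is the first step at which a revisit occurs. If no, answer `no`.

Answer: no

Derivation:
Step 1: on WHITE (8,3): turn R to W, flip to black, move to (8,2). |black|=4 — new cell
Step 2: on WHITE (8,2): turn R to N, flip to black, move to (7,2). |black|=5 — new cell
Step 3: on WHITE (7,2): turn R to E, flip to black, move to (7,3). |black|=6 — new cell
Step 4: on BLACK (7,3): turn L to N, flip to white, move to (6,3). |black|=5 — new cell
Step 5: on WHITE (6,3): turn R to E, flip to black, move to (6,4). |black|=6 — new cell
Step 6: on WHITE (6,4): turn R to S, flip to black, move to (7,4). |black|=7 — new cell
No revisit within 6 steps.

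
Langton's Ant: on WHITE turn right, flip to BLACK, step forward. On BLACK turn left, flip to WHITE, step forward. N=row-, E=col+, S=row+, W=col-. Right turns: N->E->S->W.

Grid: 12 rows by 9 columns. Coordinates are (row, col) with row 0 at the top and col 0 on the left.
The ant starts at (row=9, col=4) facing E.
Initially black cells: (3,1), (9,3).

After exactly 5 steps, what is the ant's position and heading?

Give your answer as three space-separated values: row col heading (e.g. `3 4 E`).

Answer: 8 2 N

Derivation:
Step 1: on WHITE (9,4): turn R to S, flip to black, move to (10,4). |black|=3
Step 2: on WHITE (10,4): turn R to W, flip to black, move to (10,3). |black|=4
Step 3: on WHITE (10,3): turn R to N, flip to black, move to (9,3). |black|=5
Step 4: on BLACK (9,3): turn L to W, flip to white, move to (9,2). |black|=4
Step 5: on WHITE (9,2): turn R to N, flip to black, move to (8,2). |black|=5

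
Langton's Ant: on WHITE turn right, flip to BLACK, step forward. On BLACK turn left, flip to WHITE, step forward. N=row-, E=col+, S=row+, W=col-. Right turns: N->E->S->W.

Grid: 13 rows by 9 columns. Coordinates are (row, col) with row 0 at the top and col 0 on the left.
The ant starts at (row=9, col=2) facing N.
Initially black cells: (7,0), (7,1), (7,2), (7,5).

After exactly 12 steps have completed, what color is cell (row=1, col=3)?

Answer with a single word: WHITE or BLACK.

Step 1: on WHITE (9,2): turn R to E, flip to black, move to (9,3). |black|=5
Step 2: on WHITE (9,3): turn R to S, flip to black, move to (10,3). |black|=6
Step 3: on WHITE (10,3): turn R to W, flip to black, move to (10,2). |black|=7
Step 4: on WHITE (10,2): turn R to N, flip to black, move to (9,2). |black|=8
Step 5: on BLACK (9,2): turn L to W, flip to white, move to (9,1). |black|=7
Step 6: on WHITE (9,1): turn R to N, flip to black, move to (8,1). |black|=8
Step 7: on WHITE (8,1): turn R to E, flip to black, move to (8,2). |black|=9
Step 8: on WHITE (8,2): turn R to S, flip to black, move to (9,2). |black|=10
Step 9: on WHITE (9,2): turn R to W, flip to black, move to (9,1). |black|=11
Step 10: on BLACK (9,1): turn L to S, flip to white, move to (10,1). |black|=10
Step 11: on WHITE (10,1): turn R to W, flip to black, move to (10,0). |black|=11
Step 12: on WHITE (10,0): turn R to N, flip to black, move to (9,0). |black|=12

Answer: WHITE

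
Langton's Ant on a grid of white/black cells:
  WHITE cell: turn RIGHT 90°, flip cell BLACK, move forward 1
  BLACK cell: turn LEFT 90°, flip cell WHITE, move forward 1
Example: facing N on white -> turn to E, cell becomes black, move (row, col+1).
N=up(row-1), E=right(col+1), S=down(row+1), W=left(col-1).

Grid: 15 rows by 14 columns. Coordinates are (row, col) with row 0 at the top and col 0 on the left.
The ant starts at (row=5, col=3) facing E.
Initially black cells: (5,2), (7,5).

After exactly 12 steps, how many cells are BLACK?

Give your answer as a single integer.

Step 1: on WHITE (5,3): turn R to S, flip to black, move to (6,3). |black|=3
Step 2: on WHITE (6,3): turn R to W, flip to black, move to (6,2). |black|=4
Step 3: on WHITE (6,2): turn R to N, flip to black, move to (5,2). |black|=5
Step 4: on BLACK (5,2): turn L to W, flip to white, move to (5,1). |black|=4
Step 5: on WHITE (5,1): turn R to N, flip to black, move to (4,1). |black|=5
Step 6: on WHITE (4,1): turn R to E, flip to black, move to (4,2). |black|=6
Step 7: on WHITE (4,2): turn R to S, flip to black, move to (5,2). |black|=7
Step 8: on WHITE (5,2): turn R to W, flip to black, move to (5,1). |black|=8
Step 9: on BLACK (5,1): turn L to S, flip to white, move to (6,1). |black|=7
Step 10: on WHITE (6,1): turn R to W, flip to black, move to (6,0). |black|=8
Step 11: on WHITE (6,0): turn R to N, flip to black, move to (5,0). |black|=9
Step 12: on WHITE (5,0): turn R to E, flip to black, move to (5,1). |black|=10

Answer: 10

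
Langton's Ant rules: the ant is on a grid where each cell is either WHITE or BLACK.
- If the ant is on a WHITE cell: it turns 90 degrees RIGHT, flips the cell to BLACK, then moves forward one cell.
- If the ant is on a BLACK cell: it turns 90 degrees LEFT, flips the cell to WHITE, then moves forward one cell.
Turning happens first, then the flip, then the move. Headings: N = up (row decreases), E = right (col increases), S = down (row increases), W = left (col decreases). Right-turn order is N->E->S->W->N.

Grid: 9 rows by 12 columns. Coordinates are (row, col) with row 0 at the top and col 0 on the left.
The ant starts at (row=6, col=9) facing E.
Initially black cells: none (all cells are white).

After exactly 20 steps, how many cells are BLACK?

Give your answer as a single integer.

Step 1: on WHITE (6,9): turn R to S, flip to black, move to (7,9). |black|=1
Step 2: on WHITE (7,9): turn R to W, flip to black, move to (7,8). |black|=2
Step 3: on WHITE (7,8): turn R to N, flip to black, move to (6,8). |black|=3
Step 4: on WHITE (6,8): turn R to E, flip to black, move to (6,9). |black|=4
Step 5: on BLACK (6,9): turn L to N, flip to white, move to (5,9). |black|=3
Step 6: on WHITE (5,9): turn R to E, flip to black, move to (5,10). |black|=4
Step 7: on WHITE (5,10): turn R to S, flip to black, move to (6,10). |black|=5
Step 8: on WHITE (6,10): turn R to W, flip to black, move to (6,9). |black|=6
Step 9: on WHITE (6,9): turn R to N, flip to black, move to (5,9). |black|=7
Step 10: on BLACK (5,9): turn L to W, flip to white, move to (5,8). |black|=6
Step 11: on WHITE (5,8): turn R to N, flip to black, move to (4,8). |black|=7
Step 12: on WHITE (4,8): turn R to E, flip to black, move to (4,9). |black|=8
Step 13: on WHITE (4,9): turn R to S, flip to black, move to (5,9). |black|=9
Step 14: on WHITE (5,9): turn R to W, flip to black, move to (5,8). |black|=10
Step 15: on BLACK (5,8): turn L to S, flip to white, move to (6,8). |black|=9
Step 16: on BLACK (6,8): turn L to E, flip to white, move to (6,9). |black|=8
Step 17: on BLACK (6,9): turn L to N, flip to white, move to (5,9). |black|=7
Step 18: on BLACK (5,9): turn L to W, flip to white, move to (5,8). |black|=6
Step 19: on WHITE (5,8): turn R to N, flip to black, move to (4,8). |black|=7
Step 20: on BLACK (4,8): turn L to W, flip to white, move to (4,7). |black|=6

Answer: 6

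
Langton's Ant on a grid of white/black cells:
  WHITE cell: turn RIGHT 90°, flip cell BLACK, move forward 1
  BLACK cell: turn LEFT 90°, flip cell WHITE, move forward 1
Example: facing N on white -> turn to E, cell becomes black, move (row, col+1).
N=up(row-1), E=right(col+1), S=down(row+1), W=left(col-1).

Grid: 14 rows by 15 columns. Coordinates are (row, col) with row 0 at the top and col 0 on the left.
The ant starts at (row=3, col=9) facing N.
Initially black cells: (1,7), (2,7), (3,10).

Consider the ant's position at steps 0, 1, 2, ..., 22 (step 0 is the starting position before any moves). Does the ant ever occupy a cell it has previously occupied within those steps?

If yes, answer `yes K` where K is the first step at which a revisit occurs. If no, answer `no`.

Answer: yes 5

Derivation:
Step 1: on WHITE (3,9): turn R to E, flip to black, move to (3,10). |black|=4 — new cell
Step 2: on BLACK (3,10): turn L to N, flip to white, move to (2,10). |black|=3 — new cell
Step 3: on WHITE (2,10): turn R to E, flip to black, move to (2,11). |black|=4 — new cell
Step 4: on WHITE (2,11): turn R to S, flip to black, move to (3,11). |black|=5 — new cell
Step 5: on WHITE (3,11): turn R to W, flip to black, move to (3,10). |black|=6 — REVISIT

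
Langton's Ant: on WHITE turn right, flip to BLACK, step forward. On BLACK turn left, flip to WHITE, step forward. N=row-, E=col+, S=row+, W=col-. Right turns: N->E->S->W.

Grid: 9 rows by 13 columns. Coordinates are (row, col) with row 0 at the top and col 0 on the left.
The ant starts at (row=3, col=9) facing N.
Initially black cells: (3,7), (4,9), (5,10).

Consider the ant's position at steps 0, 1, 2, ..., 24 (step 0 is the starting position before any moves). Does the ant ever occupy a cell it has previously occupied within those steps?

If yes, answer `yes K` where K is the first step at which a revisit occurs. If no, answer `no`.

Step 1: on WHITE (3,9): turn R to E, flip to black, move to (3,10). |black|=4 — new cell
Step 2: on WHITE (3,10): turn R to S, flip to black, move to (4,10). |black|=5 — new cell
Step 3: on WHITE (4,10): turn R to W, flip to black, move to (4,9). |black|=6 — new cell
Step 4: on BLACK (4,9): turn L to S, flip to white, move to (5,9). |black|=5 — new cell
Step 5: on WHITE (5,9): turn R to W, flip to black, move to (5,8). |black|=6 — new cell
Step 6: on WHITE (5,8): turn R to N, flip to black, move to (4,8). |black|=7 — new cell
Step 7: on WHITE (4,8): turn R to E, flip to black, move to (4,9). |black|=8 — REVISIT

Answer: yes 7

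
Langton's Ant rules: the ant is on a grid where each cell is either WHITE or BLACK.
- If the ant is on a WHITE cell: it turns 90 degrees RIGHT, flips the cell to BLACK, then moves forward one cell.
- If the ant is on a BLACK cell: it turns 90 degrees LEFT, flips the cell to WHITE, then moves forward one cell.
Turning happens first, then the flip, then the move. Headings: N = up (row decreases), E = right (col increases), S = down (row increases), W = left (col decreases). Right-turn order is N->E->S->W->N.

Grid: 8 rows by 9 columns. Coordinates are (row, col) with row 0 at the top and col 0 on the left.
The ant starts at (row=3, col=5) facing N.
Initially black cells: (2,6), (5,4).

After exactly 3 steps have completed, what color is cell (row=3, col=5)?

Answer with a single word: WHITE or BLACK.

Answer: BLACK

Derivation:
Step 1: on WHITE (3,5): turn R to E, flip to black, move to (3,6). |black|=3
Step 2: on WHITE (3,6): turn R to S, flip to black, move to (4,6). |black|=4
Step 3: on WHITE (4,6): turn R to W, flip to black, move to (4,5). |black|=5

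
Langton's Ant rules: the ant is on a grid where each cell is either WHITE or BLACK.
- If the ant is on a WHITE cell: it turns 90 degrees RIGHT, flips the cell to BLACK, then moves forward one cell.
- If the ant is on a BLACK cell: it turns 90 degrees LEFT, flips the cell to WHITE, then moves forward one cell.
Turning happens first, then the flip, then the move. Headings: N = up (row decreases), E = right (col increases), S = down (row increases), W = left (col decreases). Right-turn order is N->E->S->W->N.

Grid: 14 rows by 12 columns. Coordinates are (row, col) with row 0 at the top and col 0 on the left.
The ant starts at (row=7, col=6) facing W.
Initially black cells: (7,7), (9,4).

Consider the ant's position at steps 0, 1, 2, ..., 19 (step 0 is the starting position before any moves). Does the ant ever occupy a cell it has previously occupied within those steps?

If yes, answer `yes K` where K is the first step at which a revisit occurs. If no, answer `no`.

Step 1: on WHITE (7,6): turn R to N, flip to black, move to (6,6). |black|=3 — new cell
Step 2: on WHITE (6,6): turn R to E, flip to black, move to (6,7). |black|=4 — new cell
Step 3: on WHITE (6,7): turn R to S, flip to black, move to (7,7). |black|=5 — new cell
Step 4: on BLACK (7,7): turn L to E, flip to white, move to (7,8). |black|=4 — new cell
Step 5: on WHITE (7,8): turn R to S, flip to black, move to (8,8). |black|=5 — new cell
Step 6: on WHITE (8,8): turn R to W, flip to black, move to (8,7). |black|=6 — new cell
Step 7: on WHITE (8,7): turn R to N, flip to black, move to (7,7). |black|=7 — REVISIT

Answer: yes 7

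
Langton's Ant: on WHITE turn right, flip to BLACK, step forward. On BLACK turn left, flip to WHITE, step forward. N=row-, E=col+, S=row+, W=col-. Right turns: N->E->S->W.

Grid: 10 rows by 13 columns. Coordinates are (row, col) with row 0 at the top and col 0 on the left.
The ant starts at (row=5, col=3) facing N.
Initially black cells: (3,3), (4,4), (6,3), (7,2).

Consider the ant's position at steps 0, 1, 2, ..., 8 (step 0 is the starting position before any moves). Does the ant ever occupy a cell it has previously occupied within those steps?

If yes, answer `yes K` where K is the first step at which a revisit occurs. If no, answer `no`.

Step 1: on WHITE (5,3): turn R to E, flip to black, move to (5,4). |black|=5 — new cell
Step 2: on WHITE (5,4): turn R to S, flip to black, move to (6,4). |black|=6 — new cell
Step 3: on WHITE (6,4): turn R to W, flip to black, move to (6,3). |black|=7 — new cell
Step 4: on BLACK (6,3): turn L to S, flip to white, move to (7,3). |black|=6 — new cell
Step 5: on WHITE (7,3): turn R to W, flip to black, move to (7,2). |black|=7 — new cell
Step 6: on BLACK (7,2): turn L to S, flip to white, move to (8,2). |black|=6 — new cell
Step 7: on WHITE (8,2): turn R to W, flip to black, move to (8,1). |black|=7 — new cell
Step 8: on WHITE (8,1): turn R to N, flip to black, move to (7,1). |black|=8 — new cell
No revisit within 8 steps.

Answer: no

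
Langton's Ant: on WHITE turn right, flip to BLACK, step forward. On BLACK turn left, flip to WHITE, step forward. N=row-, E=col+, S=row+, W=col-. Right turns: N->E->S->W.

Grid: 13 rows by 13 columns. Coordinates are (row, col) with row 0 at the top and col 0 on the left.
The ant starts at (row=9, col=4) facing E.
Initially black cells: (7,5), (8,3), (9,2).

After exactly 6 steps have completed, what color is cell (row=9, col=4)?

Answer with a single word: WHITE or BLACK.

Step 1: on WHITE (9,4): turn R to S, flip to black, move to (10,4). |black|=4
Step 2: on WHITE (10,4): turn R to W, flip to black, move to (10,3). |black|=5
Step 3: on WHITE (10,3): turn R to N, flip to black, move to (9,3). |black|=6
Step 4: on WHITE (9,3): turn R to E, flip to black, move to (9,4). |black|=7
Step 5: on BLACK (9,4): turn L to N, flip to white, move to (8,4). |black|=6
Step 6: on WHITE (8,4): turn R to E, flip to black, move to (8,5). |black|=7

Answer: WHITE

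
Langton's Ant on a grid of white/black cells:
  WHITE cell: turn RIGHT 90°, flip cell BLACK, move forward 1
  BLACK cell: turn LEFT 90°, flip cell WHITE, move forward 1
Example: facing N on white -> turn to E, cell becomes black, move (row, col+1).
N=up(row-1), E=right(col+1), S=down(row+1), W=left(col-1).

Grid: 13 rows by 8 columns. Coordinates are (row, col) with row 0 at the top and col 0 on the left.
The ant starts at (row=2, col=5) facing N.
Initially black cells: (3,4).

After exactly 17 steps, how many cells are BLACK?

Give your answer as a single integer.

Step 1: on WHITE (2,5): turn R to E, flip to black, move to (2,6). |black|=2
Step 2: on WHITE (2,6): turn R to S, flip to black, move to (3,6). |black|=3
Step 3: on WHITE (3,6): turn R to W, flip to black, move to (3,5). |black|=4
Step 4: on WHITE (3,5): turn R to N, flip to black, move to (2,5). |black|=5
Step 5: on BLACK (2,5): turn L to W, flip to white, move to (2,4). |black|=4
Step 6: on WHITE (2,4): turn R to N, flip to black, move to (1,4). |black|=5
Step 7: on WHITE (1,4): turn R to E, flip to black, move to (1,5). |black|=6
Step 8: on WHITE (1,5): turn R to S, flip to black, move to (2,5). |black|=7
Step 9: on WHITE (2,5): turn R to W, flip to black, move to (2,4). |black|=8
Step 10: on BLACK (2,4): turn L to S, flip to white, move to (3,4). |black|=7
Step 11: on BLACK (3,4): turn L to E, flip to white, move to (3,5). |black|=6
Step 12: on BLACK (3,5): turn L to N, flip to white, move to (2,5). |black|=5
Step 13: on BLACK (2,5): turn L to W, flip to white, move to (2,4). |black|=4
Step 14: on WHITE (2,4): turn R to N, flip to black, move to (1,4). |black|=5
Step 15: on BLACK (1,4): turn L to W, flip to white, move to (1,3). |black|=4
Step 16: on WHITE (1,3): turn R to N, flip to black, move to (0,3). |black|=5
Step 17: on WHITE (0,3): turn R to E, flip to black, move to (0,4). |black|=6

Answer: 6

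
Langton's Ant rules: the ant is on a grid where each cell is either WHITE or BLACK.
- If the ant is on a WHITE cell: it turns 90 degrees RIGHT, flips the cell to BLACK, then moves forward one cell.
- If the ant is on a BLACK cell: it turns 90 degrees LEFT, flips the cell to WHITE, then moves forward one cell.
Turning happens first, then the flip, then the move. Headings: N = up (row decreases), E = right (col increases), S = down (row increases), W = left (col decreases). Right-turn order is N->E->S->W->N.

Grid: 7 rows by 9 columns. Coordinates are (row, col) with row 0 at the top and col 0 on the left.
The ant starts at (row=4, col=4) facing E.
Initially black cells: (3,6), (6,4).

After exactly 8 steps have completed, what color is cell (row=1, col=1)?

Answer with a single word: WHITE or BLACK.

Answer: WHITE

Derivation:
Step 1: on WHITE (4,4): turn R to S, flip to black, move to (5,4). |black|=3
Step 2: on WHITE (5,4): turn R to W, flip to black, move to (5,3). |black|=4
Step 3: on WHITE (5,3): turn R to N, flip to black, move to (4,3). |black|=5
Step 4: on WHITE (4,3): turn R to E, flip to black, move to (4,4). |black|=6
Step 5: on BLACK (4,4): turn L to N, flip to white, move to (3,4). |black|=5
Step 6: on WHITE (3,4): turn R to E, flip to black, move to (3,5). |black|=6
Step 7: on WHITE (3,5): turn R to S, flip to black, move to (4,5). |black|=7
Step 8: on WHITE (4,5): turn R to W, flip to black, move to (4,4). |black|=8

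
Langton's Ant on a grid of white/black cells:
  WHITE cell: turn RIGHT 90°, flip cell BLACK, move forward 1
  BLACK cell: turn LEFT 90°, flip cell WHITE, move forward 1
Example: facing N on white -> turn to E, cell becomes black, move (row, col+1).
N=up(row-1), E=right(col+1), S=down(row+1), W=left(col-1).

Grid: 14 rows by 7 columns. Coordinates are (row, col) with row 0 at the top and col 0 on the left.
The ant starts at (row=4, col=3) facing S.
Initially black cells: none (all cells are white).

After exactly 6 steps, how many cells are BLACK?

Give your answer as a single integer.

Step 1: on WHITE (4,3): turn R to W, flip to black, move to (4,2). |black|=1
Step 2: on WHITE (4,2): turn R to N, flip to black, move to (3,2). |black|=2
Step 3: on WHITE (3,2): turn R to E, flip to black, move to (3,3). |black|=3
Step 4: on WHITE (3,3): turn R to S, flip to black, move to (4,3). |black|=4
Step 5: on BLACK (4,3): turn L to E, flip to white, move to (4,4). |black|=3
Step 6: on WHITE (4,4): turn R to S, flip to black, move to (5,4). |black|=4

Answer: 4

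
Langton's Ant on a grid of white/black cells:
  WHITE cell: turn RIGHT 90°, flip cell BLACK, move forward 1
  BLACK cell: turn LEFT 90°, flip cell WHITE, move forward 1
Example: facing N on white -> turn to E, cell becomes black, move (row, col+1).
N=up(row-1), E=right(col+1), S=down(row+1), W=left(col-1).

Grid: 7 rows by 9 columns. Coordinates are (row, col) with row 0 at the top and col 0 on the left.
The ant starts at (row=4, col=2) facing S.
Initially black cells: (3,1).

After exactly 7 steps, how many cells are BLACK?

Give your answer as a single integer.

Answer: 6

Derivation:
Step 1: on WHITE (4,2): turn R to W, flip to black, move to (4,1). |black|=2
Step 2: on WHITE (4,1): turn R to N, flip to black, move to (3,1). |black|=3
Step 3: on BLACK (3,1): turn L to W, flip to white, move to (3,0). |black|=2
Step 4: on WHITE (3,0): turn R to N, flip to black, move to (2,0). |black|=3
Step 5: on WHITE (2,0): turn R to E, flip to black, move to (2,1). |black|=4
Step 6: on WHITE (2,1): turn R to S, flip to black, move to (3,1). |black|=5
Step 7: on WHITE (3,1): turn R to W, flip to black, move to (3,0). |black|=6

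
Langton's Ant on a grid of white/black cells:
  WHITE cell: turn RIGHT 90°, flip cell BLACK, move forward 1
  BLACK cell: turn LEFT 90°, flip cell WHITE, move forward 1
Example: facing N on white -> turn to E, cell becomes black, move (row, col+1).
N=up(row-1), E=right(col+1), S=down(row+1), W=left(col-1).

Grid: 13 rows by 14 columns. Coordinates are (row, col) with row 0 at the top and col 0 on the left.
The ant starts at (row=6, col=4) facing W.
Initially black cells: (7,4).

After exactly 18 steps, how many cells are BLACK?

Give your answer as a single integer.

Step 1: on WHITE (6,4): turn R to N, flip to black, move to (5,4). |black|=2
Step 2: on WHITE (5,4): turn R to E, flip to black, move to (5,5). |black|=3
Step 3: on WHITE (5,5): turn R to S, flip to black, move to (6,5). |black|=4
Step 4: on WHITE (6,5): turn R to W, flip to black, move to (6,4). |black|=5
Step 5: on BLACK (6,4): turn L to S, flip to white, move to (7,4). |black|=4
Step 6: on BLACK (7,4): turn L to E, flip to white, move to (7,5). |black|=3
Step 7: on WHITE (7,5): turn R to S, flip to black, move to (8,5). |black|=4
Step 8: on WHITE (8,5): turn R to W, flip to black, move to (8,4). |black|=5
Step 9: on WHITE (8,4): turn R to N, flip to black, move to (7,4). |black|=6
Step 10: on WHITE (7,4): turn R to E, flip to black, move to (7,5). |black|=7
Step 11: on BLACK (7,5): turn L to N, flip to white, move to (6,5). |black|=6
Step 12: on BLACK (6,5): turn L to W, flip to white, move to (6,4). |black|=5
Step 13: on WHITE (6,4): turn R to N, flip to black, move to (5,4). |black|=6
Step 14: on BLACK (5,4): turn L to W, flip to white, move to (5,3). |black|=5
Step 15: on WHITE (5,3): turn R to N, flip to black, move to (4,3). |black|=6
Step 16: on WHITE (4,3): turn R to E, flip to black, move to (4,4). |black|=7
Step 17: on WHITE (4,4): turn R to S, flip to black, move to (5,4). |black|=8
Step 18: on WHITE (5,4): turn R to W, flip to black, move to (5,3). |black|=9

Answer: 9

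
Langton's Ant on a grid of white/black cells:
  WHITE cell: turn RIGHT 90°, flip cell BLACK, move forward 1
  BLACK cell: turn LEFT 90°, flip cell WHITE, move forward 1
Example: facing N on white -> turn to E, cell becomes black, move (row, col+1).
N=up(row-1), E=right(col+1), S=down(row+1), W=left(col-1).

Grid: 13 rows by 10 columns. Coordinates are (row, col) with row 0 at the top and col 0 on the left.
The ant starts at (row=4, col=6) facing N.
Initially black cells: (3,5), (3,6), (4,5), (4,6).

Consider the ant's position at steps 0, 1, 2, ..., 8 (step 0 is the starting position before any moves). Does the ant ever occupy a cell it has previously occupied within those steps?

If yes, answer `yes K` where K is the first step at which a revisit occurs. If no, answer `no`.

Answer: yes 5

Derivation:
Step 1: on BLACK (4,6): turn L to W, flip to white, move to (4,5). |black|=3 — new cell
Step 2: on BLACK (4,5): turn L to S, flip to white, move to (5,5). |black|=2 — new cell
Step 3: on WHITE (5,5): turn R to W, flip to black, move to (5,4). |black|=3 — new cell
Step 4: on WHITE (5,4): turn R to N, flip to black, move to (4,4). |black|=4 — new cell
Step 5: on WHITE (4,4): turn R to E, flip to black, move to (4,5). |black|=5 — REVISIT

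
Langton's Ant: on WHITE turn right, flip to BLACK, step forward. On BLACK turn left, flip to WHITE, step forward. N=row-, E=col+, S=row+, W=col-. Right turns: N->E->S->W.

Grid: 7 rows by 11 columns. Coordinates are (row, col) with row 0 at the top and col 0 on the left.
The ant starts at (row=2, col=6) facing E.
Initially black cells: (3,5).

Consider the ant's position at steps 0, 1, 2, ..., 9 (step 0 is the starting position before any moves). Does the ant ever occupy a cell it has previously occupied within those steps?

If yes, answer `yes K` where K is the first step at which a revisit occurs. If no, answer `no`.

Step 1: on WHITE (2,6): turn R to S, flip to black, move to (3,6). |black|=2 — new cell
Step 2: on WHITE (3,6): turn R to W, flip to black, move to (3,5). |black|=3 — new cell
Step 3: on BLACK (3,5): turn L to S, flip to white, move to (4,5). |black|=2 — new cell
Step 4: on WHITE (4,5): turn R to W, flip to black, move to (4,4). |black|=3 — new cell
Step 5: on WHITE (4,4): turn R to N, flip to black, move to (3,4). |black|=4 — new cell
Step 6: on WHITE (3,4): turn R to E, flip to black, move to (3,5). |black|=5 — REVISIT

Answer: yes 6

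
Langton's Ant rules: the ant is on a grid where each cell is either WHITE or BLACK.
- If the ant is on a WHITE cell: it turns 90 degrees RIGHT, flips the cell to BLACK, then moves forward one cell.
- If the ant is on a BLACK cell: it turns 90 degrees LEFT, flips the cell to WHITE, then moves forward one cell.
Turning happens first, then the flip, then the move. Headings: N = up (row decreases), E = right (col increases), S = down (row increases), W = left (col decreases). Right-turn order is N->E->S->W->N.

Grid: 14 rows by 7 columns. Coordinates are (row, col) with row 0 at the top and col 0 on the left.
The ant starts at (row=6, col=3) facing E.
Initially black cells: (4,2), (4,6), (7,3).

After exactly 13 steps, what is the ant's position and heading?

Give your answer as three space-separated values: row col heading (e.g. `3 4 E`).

Step 1: on WHITE (6,3): turn R to S, flip to black, move to (7,3). |black|=4
Step 2: on BLACK (7,3): turn L to E, flip to white, move to (7,4). |black|=3
Step 3: on WHITE (7,4): turn R to S, flip to black, move to (8,4). |black|=4
Step 4: on WHITE (8,4): turn R to W, flip to black, move to (8,3). |black|=5
Step 5: on WHITE (8,3): turn R to N, flip to black, move to (7,3). |black|=6
Step 6: on WHITE (7,3): turn R to E, flip to black, move to (7,4). |black|=7
Step 7: on BLACK (7,4): turn L to N, flip to white, move to (6,4). |black|=6
Step 8: on WHITE (6,4): turn R to E, flip to black, move to (6,5). |black|=7
Step 9: on WHITE (6,5): turn R to S, flip to black, move to (7,5). |black|=8
Step 10: on WHITE (7,5): turn R to W, flip to black, move to (7,4). |black|=9
Step 11: on WHITE (7,4): turn R to N, flip to black, move to (6,4). |black|=10
Step 12: on BLACK (6,4): turn L to W, flip to white, move to (6,3). |black|=9
Step 13: on BLACK (6,3): turn L to S, flip to white, move to (7,3). |black|=8

Answer: 7 3 S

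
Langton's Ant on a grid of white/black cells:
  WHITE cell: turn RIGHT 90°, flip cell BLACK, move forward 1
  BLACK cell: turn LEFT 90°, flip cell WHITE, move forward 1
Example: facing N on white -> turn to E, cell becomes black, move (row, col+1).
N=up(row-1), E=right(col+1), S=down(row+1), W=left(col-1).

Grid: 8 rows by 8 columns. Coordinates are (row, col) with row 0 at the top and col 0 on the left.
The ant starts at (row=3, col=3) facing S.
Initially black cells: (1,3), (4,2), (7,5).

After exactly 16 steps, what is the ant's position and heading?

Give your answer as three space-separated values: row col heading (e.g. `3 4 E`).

Step 1: on WHITE (3,3): turn R to W, flip to black, move to (3,2). |black|=4
Step 2: on WHITE (3,2): turn R to N, flip to black, move to (2,2). |black|=5
Step 3: on WHITE (2,2): turn R to E, flip to black, move to (2,3). |black|=6
Step 4: on WHITE (2,3): turn R to S, flip to black, move to (3,3). |black|=7
Step 5: on BLACK (3,3): turn L to E, flip to white, move to (3,4). |black|=6
Step 6: on WHITE (3,4): turn R to S, flip to black, move to (4,4). |black|=7
Step 7: on WHITE (4,4): turn R to W, flip to black, move to (4,3). |black|=8
Step 8: on WHITE (4,3): turn R to N, flip to black, move to (3,3). |black|=9
Step 9: on WHITE (3,3): turn R to E, flip to black, move to (3,4). |black|=10
Step 10: on BLACK (3,4): turn L to N, flip to white, move to (2,4). |black|=9
Step 11: on WHITE (2,4): turn R to E, flip to black, move to (2,5). |black|=10
Step 12: on WHITE (2,5): turn R to S, flip to black, move to (3,5). |black|=11
Step 13: on WHITE (3,5): turn R to W, flip to black, move to (3,4). |black|=12
Step 14: on WHITE (3,4): turn R to N, flip to black, move to (2,4). |black|=13
Step 15: on BLACK (2,4): turn L to W, flip to white, move to (2,3). |black|=12
Step 16: on BLACK (2,3): turn L to S, flip to white, move to (3,3). |black|=11

Answer: 3 3 S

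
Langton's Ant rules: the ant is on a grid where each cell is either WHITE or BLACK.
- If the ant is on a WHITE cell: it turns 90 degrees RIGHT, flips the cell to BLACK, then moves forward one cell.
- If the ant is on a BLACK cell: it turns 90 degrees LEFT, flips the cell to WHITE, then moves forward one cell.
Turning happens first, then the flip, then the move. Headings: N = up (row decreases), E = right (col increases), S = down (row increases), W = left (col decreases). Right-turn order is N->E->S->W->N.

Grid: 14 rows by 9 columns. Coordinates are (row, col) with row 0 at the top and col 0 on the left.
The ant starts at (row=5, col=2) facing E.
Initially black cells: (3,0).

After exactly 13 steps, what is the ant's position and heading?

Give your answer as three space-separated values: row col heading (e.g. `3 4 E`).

Answer: 4 2 S

Derivation:
Step 1: on WHITE (5,2): turn R to S, flip to black, move to (6,2). |black|=2
Step 2: on WHITE (6,2): turn R to W, flip to black, move to (6,1). |black|=3
Step 3: on WHITE (6,1): turn R to N, flip to black, move to (5,1). |black|=4
Step 4: on WHITE (5,1): turn R to E, flip to black, move to (5,2). |black|=5
Step 5: on BLACK (5,2): turn L to N, flip to white, move to (4,2). |black|=4
Step 6: on WHITE (4,2): turn R to E, flip to black, move to (4,3). |black|=5
Step 7: on WHITE (4,3): turn R to S, flip to black, move to (5,3). |black|=6
Step 8: on WHITE (5,3): turn R to W, flip to black, move to (5,2). |black|=7
Step 9: on WHITE (5,2): turn R to N, flip to black, move to (4,2). |black|=8
Step 10: on BLACK (4,2): turn L to W, flip to white, move to (4,1). |black|=7
Step 11: on WHITE (4,1): turn R to N, flip to black, move to (3,1). |black|=8
Step 12: on WHITE (3,1): turn R to E, flip to black, move to (3,2). |black|=9
Step 13: on WHITE (3,2): turn R to S, flip to black, move to (4,2). |black|=10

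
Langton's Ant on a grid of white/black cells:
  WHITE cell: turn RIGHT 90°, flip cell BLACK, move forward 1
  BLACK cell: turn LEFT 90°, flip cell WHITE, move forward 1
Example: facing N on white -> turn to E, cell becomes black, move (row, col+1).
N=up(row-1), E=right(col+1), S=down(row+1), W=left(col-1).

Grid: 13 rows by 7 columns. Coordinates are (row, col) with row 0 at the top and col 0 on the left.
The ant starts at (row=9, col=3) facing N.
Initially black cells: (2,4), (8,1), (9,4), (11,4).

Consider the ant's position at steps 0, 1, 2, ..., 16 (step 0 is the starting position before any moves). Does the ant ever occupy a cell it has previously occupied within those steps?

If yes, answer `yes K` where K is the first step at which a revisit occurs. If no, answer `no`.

Answer: yes 5

Derivation:
Step 1: on WHITE (9,3): turn R to E, flip to black, move to (9,4). |black|=5 — new cell
Step 2: on BLACK (9,4): turn L to N, flip to white, move to (8,4). |black|=4 — new cell
Step 3: on WHITE (8,4): turn R to E, flip to black, move to (8,5). |black|=5 — new cell
Step 4: on WHITE (8,5): turn R to S, flip to black, move to (9,5). |black|=6 — new cell
Step 5: on WHITE (9,5): turn R to W, flip to black, move to (9,4). |black|=7 — REVISIT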